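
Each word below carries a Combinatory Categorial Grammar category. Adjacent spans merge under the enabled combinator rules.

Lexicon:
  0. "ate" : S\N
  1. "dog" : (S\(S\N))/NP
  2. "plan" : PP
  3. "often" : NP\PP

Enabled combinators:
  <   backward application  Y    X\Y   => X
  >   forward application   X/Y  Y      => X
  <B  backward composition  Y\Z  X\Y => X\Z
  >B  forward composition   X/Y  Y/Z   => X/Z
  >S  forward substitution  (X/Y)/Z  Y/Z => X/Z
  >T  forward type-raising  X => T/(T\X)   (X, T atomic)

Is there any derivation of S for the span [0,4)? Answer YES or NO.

YES

[0,4] S   <
  [0,1] "ate" : S\N
  [1,4] S\(S\N)   >
    [1,2] "dog" : (S\(S\N))/NP
    [2,4] NP   >
      [2,3] NP/(NP\PP)   >T
        [2,3] "plan" : PP
      [3,4] "often" : NP\PP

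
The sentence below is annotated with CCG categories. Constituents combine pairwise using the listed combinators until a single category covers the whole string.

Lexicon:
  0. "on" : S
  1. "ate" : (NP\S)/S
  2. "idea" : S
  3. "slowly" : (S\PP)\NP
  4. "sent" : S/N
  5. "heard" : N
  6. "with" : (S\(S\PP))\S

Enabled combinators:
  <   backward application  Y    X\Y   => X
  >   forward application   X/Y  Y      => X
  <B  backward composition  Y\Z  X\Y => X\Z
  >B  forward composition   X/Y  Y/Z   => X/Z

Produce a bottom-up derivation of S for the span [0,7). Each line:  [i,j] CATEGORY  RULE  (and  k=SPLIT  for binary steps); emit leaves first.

[0,1] S  lex  "on"
[1,2] (NP\S)/S  lex  "ate"
[2,3] S  lex  "idea"
[1,3] NP\S  >  k=2
[0,3] NP  <  k=1
[3,4] (S\PP)\NP  lex  "slowly"
[4,5] S/N  lex  "sent"
[5,6] N  lex  "heard"
[4,6] S  >  k=5
[6,7] (S\(S\PP))\S  lex  "with"
[4,7] S\(S\PP)  <  k=6
[3,7] S\NP  <B  k=4
[0,7] S  <  k=3

[0,7] S   <
  [0,3] NP   <
    [0,1] "on" : S
    [1,3] NP\S   >
      [1,2] "ate" : (NP\S)/S
      [2,3] "idea" : S
  [3,7] S\NP   <B
    [3,4] "slowly" : (S\PP)\NP
    [4,7] S\(S\PP)   <
      [4,6] S   >
        [4,5] "sent" : S/N
        [5,6] "heard" : N
      [6,7] "with" : (S\(S\PP))\S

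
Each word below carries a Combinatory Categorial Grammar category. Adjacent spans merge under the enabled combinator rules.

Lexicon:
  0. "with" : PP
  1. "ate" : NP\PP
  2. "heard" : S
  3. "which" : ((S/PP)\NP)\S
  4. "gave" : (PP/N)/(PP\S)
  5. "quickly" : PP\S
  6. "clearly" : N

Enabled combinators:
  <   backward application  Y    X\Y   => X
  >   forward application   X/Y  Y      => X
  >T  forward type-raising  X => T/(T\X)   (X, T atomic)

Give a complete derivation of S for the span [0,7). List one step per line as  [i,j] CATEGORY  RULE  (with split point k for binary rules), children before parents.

[0,1] PP  lex  "with"
[1,2] NP\PP  lex  "ate"
[0,2] NP  <  k=1
[2,3] S  lex  "heard"
[3,4] ((S/PP)\NP)\S  lex  "which"
[2,4] (S/PP)\NP  <  k=3
[0,4] S/PP  <  k=2
[4,5] (PP/N)/(PP\S)  lex  "gave"
[5,6] PP\S  lex  "quickly"
[4,6] PP/N  >  k=5
[6,7] N  lex  "clearly"
[4,7] PP  >  k=6
[0,7] S  >  k=4

[0,7] S   >
  [0,4] S/PP   <
    [0,2] NP   <
      [0,1] "with" : PP
      [1,2] "ate" : NP\PP
    [2,4] (S/PP)\NP   <
      [2,3] "heard" : S
      [3,4] "which" : ((S/PP)\NP)\S
  [4,7] PP   >
    [4,6] PP/N   >
      [4,5] "gave" : (PP/N)/(PP\S)
      [5,6] "quickly" : PP\S
    [6,7] "clearly" : N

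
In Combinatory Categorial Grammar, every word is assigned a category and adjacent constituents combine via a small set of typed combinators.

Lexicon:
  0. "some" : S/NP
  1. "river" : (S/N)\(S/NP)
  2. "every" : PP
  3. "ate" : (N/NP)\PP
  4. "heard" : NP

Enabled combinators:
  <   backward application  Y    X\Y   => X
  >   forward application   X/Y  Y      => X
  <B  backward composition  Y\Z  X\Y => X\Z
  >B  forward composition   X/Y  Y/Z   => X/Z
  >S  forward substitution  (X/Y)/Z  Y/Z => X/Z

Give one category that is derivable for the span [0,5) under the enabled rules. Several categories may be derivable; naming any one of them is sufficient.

S

[0,5] S   >
  [0,2] S/N   <
    [0,1] "some" : S/NP
    [1,2] "river" : (S/N)\(S/NP)
  [2,5] N   >
    [2,4] N/NP   <
      [2,3] "every" : PP
      [3,4] "ate" : (N/NP)\PP
    [4,5] "heard" : NP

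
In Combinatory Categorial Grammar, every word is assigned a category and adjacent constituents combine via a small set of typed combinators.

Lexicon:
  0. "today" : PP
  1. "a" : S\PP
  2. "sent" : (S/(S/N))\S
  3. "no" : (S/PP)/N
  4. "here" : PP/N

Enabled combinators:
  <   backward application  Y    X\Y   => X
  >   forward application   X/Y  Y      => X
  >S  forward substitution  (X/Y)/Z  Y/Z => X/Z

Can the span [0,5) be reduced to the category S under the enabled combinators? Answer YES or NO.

[0,5] S   >
  [0,3] S/(S/N)   <
    [0,2] S   <
      [0,1] "today" : PP
      [1,2] "a" : S\PP
    [2,3] "sent" : (S/(S/N))\S
  [3,5] S/N   >S
    [3,4] "no" : (S/PP)/N
    [4,5] "here" : PP/N

YES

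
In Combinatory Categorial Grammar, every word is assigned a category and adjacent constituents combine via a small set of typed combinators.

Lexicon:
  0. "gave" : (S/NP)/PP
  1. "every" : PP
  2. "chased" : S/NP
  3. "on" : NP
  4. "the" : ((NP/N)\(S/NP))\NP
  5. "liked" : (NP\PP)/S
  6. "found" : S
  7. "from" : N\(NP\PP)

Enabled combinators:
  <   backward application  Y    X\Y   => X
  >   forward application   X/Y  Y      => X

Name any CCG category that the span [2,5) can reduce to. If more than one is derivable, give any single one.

[0,8] S   >
  [0,2] S/NP   >
    [0,1] "gave" : (S/NP)/PP
    [1,2] "every" : PP
  [2,8] NP   >
    [2,5] NP/N   <
      [2,3] "chased" : S/NP
      [3,5] (NP/N)\(S/NP)   <
        [3,4] "on" : NP
        [4,5] "the" : ((NP/N)\(S/NP))\NP
    [5,8] N   <
      [5,7] NP\PP   >
        [5,6] "liked" : (NP\PP)/S
        [6,7] "found" : S
      [7,8] "from" : N\(NP\PP)

NP/N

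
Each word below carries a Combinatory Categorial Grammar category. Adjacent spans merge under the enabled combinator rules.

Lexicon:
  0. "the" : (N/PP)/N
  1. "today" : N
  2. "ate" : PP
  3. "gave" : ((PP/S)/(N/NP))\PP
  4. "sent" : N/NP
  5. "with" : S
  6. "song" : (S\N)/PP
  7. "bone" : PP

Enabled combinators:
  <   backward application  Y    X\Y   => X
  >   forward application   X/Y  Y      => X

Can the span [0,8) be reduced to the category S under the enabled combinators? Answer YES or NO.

YES

[0,8] S   <
  [0,6] N   >
    [0,2] N/PP   >
      [0,1] "the" : (N/PP)/N
      [1,2] "today" : N
    [2,6] PP   >
      [2,5] PP/S   >
        [2,4] (PP/S)/(N/NP)   <
          [2,3] "ate" : PP
          [3,4] "gave" : ((PP/S)/(N/NP))\PP
        [4,5] "sent" : N/NP
      [5,6] "with" : S
  [6,8] S\N   >
    [6,7] "song" : (S\N)/PP
    [7,8] "bone" : PP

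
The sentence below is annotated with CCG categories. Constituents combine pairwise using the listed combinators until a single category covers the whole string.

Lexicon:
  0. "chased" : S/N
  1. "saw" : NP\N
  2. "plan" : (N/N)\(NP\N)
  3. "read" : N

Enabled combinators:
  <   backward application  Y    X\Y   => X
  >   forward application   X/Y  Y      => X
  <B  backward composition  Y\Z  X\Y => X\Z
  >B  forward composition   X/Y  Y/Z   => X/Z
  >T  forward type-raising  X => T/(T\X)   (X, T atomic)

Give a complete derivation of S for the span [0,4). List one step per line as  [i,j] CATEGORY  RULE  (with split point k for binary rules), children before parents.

[0,4] S   >
  [0,3] S/N   >B
    [0,1] "chased" : S/N
    [1,3] N/N   <
      [1,2] "saw" : NP\N
      [2,3] "plan" : (N/N)\(NP\N)
  [3,4] "read" : N

[0,1] S/N  lex  "chased"
[1,2] NP\N  lex  "saw"
[2,3] (N/N)\(NP\N)  lex  "plan"
[1,3] N/N  <  k=2
[0,3] S/N  >B  k=1
[3,4] N  lex  "read"
[0,4] S  >  k=3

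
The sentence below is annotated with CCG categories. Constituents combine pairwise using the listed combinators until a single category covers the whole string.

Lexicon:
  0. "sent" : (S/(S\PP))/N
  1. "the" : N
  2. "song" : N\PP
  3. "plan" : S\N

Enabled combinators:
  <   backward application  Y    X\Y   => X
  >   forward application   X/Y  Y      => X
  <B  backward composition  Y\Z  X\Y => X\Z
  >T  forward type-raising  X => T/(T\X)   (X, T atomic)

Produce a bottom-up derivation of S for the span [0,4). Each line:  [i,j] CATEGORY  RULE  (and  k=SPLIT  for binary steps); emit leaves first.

[0,1] (S/(S\PP))/N  lex  "sent"
[1,2] N  lex  "the"
[0,2] S/(S\PP)  >  k=1
[2,3] N\PP  lex  "song"
[3,4] S\N  lex  "plan"
[2,4] S\PP  <B  k=3
[0,4] S  >  k=2

[0,4] S   >
  [0,2] S/(S\PP)   >
    [0,1] "sent" : (S/(S\PP))/N
    [1,2] "the" : N
  [2,4] S\PP   <B
    [2,3] "song" : N\PP
    [3,4] "plan" : S\N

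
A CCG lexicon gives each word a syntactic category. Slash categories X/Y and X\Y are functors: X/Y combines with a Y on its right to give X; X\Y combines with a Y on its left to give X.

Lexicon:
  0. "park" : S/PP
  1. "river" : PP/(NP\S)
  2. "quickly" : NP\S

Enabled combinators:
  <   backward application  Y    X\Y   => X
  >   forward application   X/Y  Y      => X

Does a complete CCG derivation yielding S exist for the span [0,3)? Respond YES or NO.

YES

[0,3] S   >
  [0,1] "park" : S/PP
  [1,3] PP   >
    [1,2] "river" : PP/(NP\S)
    [2,3] "quickly" : NP\S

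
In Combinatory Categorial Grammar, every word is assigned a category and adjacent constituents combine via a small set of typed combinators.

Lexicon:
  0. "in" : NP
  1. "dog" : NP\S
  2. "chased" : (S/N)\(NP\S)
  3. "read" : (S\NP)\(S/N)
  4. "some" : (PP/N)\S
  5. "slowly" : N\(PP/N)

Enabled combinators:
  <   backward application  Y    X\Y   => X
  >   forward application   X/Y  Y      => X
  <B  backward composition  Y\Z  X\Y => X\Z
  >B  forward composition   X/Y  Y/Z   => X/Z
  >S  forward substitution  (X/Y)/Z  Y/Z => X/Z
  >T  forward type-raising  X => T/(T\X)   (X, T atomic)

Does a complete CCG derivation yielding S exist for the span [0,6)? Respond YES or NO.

NO

NP NP\S (S/N)\(NP\S) (S\NP)\(S/N) (PP/N)\S N\(PP/N)
CKY chart[0,6] = {N, N/(N\N), NP/(NP\N), PP/(PP\N), S/(S\N)}; S ∉ chart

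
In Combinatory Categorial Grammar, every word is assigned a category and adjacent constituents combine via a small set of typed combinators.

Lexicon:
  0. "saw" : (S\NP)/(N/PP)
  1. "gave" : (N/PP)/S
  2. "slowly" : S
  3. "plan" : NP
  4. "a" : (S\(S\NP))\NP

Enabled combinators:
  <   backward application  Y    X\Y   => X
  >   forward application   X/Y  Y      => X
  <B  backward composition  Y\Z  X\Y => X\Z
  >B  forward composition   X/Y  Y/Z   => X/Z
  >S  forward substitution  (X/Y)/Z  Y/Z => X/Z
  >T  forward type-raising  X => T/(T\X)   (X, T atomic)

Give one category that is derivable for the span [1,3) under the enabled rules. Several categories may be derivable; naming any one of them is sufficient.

[0,5] S   <
  [0,3] S\NP   >
    [0,1] "saw" : (S\NP)/(N/PP)
    [1,3] N/PP   >
      [1,2] "gave" : (N/PP)/S
      [2,3] "slowly" : S
  [3,5] S\(S\NP)   <
    [3,4] "plan" : NP
    [4,5] "a" : (S\(S\NP))\NP

N/PP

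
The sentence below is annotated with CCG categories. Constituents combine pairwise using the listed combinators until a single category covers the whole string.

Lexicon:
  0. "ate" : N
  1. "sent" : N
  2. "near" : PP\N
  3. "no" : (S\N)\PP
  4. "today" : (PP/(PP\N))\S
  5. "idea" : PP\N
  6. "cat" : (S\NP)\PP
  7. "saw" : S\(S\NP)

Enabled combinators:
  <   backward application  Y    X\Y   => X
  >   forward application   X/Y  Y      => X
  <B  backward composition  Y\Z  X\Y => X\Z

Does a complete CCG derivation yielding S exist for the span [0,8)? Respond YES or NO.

[0,8] S   <
  [0,6] PP   >
    [0,5] PP/(PP\N)   <
      [0,4] S   <
        [0,1] "ate" : N
        [1,4] S\N   <
          [1,3] PP   <
            [1,2] "sent" : N
            [2,3] "near" : PP\N
          [3,4] "no" : (S\N)\PP
      [4,5] "today" : (PP/(PP\N))\S
    [5,6] "idea" : PP\N
  [6,8] S\PP   <B
    [6,7] "cat" : (S\NP)\PP
    [7,8] "saw" : S\(S\NP)

YES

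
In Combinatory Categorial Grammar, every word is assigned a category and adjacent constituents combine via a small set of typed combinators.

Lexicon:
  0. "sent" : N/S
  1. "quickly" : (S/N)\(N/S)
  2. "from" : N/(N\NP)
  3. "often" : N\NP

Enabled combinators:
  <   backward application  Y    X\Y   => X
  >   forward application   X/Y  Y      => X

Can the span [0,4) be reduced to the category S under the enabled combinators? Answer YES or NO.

[0,4] S   >
  [0,2] S/N   <
    [0,1] "sent" : N/S
    [1,2] "quickly" : (S/N)\(N/S)
  [2,4] N   >
    [2,3] "from" : N/(N\NP)
    [3,4] "often" : N\NP

YES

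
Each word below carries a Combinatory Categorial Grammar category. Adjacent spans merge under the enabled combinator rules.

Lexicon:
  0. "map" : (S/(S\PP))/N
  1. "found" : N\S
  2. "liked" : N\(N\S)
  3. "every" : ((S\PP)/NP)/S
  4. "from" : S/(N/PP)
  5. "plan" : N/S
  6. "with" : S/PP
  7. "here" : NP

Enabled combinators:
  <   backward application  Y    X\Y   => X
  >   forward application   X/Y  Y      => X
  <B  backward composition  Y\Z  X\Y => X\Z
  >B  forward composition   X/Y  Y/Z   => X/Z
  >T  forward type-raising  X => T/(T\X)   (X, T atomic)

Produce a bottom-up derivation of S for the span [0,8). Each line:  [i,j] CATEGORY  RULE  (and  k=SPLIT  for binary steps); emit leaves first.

[0,1] (S/(S\PP))/N  lex  "map"
[1,2] N\S  lex  "found"
[2,3] N\(N\S)  lex  "liked"
[1,3] N  <  k=2
[0,3] S/(S\PP)  >  k=1
[3,4] ((S\PP)/NP)/S  lex  "every"
[4,5] S/(N/PP)  lex  "from"
[5,6] N/S  lex  "plan"
[6,7] S/PP  lex  "with"
[5,7] N/PP  >B  k=6
[4,7] S  >  k=5
[3,7] (S\PP)/NP  >  k=4
[7,8] NP  lex  "here"
[3,8] S\PP  >  k=7
[0,8] S  >  k=3

[0,8] S   >
  [0,3] S/(S\PP)   >
    [0,1] "map" : (S/(S\PP))/N
    [1,3] N   <
      [1,2] "found" : N\S
      [2,3] "liked" : N\(N\S)
  [3,8] S\PP   >
    [3,7] (S\PP)/NP   >
      [3,4] "every" : ((S\PP)/NP)/S
      [4,7] S   >
        [4,5] "from" : S/(N/PP)
        [5,7] N/PP   >B
          [5,6] "plan" : N/S
          [6,7] "with" : S/PP
    [7,8] "here" : NP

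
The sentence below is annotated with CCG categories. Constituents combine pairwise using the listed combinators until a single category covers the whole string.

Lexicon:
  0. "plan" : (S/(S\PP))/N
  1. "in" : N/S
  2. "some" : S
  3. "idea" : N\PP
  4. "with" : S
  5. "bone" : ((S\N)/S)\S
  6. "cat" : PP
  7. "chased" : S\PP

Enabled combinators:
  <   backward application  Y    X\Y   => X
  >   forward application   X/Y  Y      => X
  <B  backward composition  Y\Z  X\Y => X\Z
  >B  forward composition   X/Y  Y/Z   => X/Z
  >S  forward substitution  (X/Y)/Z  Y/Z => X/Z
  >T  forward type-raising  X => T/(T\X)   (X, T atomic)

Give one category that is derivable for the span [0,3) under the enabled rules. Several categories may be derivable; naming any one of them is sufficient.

S/(S\PP)

[0,8] S   >
  [0,3] S/(S\PP)   >
    [0,1] "plan" : (S/(S\PP))/N
    [1,3] N   >
      [1,2] "in" : N/S
      [2,3] "some" : S
  [3,8] S\PP   <B
    [3,4] "idea" : N\PP
    [4,8] S\N   >
      [4,6] (S\N)/S   <
        [4,5] "with" : S
        [5,6] "bone" : ((S\N)/S)\S
      [6,8] S   >
        [6,7] S/(S\PP)   >T
          [6,7] "cat" : PP
        [7,8] "chased" : S\PP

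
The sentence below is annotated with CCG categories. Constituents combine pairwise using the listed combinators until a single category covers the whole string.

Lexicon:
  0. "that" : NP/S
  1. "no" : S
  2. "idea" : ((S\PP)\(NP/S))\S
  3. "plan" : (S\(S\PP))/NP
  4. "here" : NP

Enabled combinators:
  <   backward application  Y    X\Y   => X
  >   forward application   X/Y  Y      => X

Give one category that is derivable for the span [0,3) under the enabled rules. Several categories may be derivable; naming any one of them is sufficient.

[0,5] S   <
  [0,3] S\PP   <
    [0,1] "that" : NP/S
    [1,3] (S\PP)\(NP/S)   <
      [1,2] "no" : S
      [2,3] "idea" : ((S\PP)\(NP/S))\S
  [3,5] S\(S\PP)   >
    [3,4] "plan" : (S\(S\PP))/NP
    [4,5] "here" : NP

S\PP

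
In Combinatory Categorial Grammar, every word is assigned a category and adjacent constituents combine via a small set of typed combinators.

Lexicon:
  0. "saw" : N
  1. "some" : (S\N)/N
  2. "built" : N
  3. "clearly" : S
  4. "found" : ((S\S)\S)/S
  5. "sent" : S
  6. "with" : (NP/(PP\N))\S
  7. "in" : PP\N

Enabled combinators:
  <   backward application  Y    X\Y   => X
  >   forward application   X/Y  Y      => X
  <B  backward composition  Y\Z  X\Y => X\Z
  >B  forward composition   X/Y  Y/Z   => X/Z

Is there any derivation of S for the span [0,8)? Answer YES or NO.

N (S\N)/N N S ((S\S)\S)/S S (NP/(PP\N))\S PP\N
CKY chart[0,8] = {NP}; S ∉ chart

NO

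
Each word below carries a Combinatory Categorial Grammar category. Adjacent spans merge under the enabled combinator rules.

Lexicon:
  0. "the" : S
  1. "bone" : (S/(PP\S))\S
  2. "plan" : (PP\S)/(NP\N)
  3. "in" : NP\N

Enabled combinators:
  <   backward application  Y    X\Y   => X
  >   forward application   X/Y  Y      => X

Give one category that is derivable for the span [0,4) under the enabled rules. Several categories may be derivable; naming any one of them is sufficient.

S

[0,4] S   >
  [0,2] S/(PP\S)   <
    [0,1] "the" : S
    [1,2] "bone" : (S/(PP\S))\S
  [2,4] PP\S   >
    [2,3] "plan" : (PP\S)/(NP\N)
    [3,4] "in" : NP\N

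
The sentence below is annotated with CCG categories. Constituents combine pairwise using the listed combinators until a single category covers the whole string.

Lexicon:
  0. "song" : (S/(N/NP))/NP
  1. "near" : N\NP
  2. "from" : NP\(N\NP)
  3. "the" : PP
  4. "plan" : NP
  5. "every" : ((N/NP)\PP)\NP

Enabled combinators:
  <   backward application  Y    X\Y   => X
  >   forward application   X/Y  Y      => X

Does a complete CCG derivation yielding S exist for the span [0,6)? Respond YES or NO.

YES

[0,6] S   >
  [0,3] S/(N/NP)   >
    [0,1] "song" : (S/(N/NP))/NP
    [1,3] NP   <
      [1,2] "near" : N\NP
      [2,3] "from" : NP\(N\NP)
  [3,6] N/NP   <
    [3,4] "the" : PP
    [4,6] (N/NP)\PP   <
      [4,5] "plan" : NP
      [5,6] "every" : ((N/NP)\PP)\NP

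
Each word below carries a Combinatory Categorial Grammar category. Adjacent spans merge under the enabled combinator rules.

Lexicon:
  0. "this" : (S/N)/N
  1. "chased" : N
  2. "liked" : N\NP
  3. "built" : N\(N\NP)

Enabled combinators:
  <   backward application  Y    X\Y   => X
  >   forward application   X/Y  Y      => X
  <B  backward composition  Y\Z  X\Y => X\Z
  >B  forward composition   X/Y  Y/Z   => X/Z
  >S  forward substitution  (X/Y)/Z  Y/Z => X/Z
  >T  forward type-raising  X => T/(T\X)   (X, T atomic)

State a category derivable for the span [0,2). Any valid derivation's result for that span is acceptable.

S/N

[0,4] S   >
  [0,2] S/N   >
    [0,1] "this" : (S/N)/N
    [1,2] "chased" : N
  [2,4] N   <
    [2,3] "liked" : N\NP
    [3,4] "built" : N\(N\NP)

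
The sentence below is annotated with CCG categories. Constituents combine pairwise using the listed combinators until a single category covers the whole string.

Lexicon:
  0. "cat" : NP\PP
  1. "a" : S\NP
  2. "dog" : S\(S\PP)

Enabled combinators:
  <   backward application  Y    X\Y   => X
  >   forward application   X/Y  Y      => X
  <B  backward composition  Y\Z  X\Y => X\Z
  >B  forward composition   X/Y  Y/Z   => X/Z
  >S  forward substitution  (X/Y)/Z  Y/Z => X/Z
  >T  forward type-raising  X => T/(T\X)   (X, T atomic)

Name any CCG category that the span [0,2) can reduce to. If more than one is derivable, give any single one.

[0,3] S   <
  [0,2] S\PP   <B
    [0,1] "cat" : NP\PP
    [1,2] "a" : S\NP
  [2,3] "dog" : S\(S\PP)

S\PP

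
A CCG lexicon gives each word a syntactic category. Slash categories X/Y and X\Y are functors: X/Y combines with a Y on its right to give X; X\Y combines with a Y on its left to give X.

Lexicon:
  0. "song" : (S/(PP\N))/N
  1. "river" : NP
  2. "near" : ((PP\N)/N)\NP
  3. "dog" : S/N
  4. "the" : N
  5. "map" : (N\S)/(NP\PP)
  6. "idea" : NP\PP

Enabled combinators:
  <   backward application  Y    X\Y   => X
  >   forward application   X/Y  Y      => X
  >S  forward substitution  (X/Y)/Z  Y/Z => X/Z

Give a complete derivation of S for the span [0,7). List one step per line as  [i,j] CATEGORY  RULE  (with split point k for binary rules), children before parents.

[0,7] S   >
  [0,3] S/N   >S
    [0,1] "song" : (S/(PP\N))/N
    [1,3] (PP\N)/N   <
      [1,2] "river" : NP
      [2,3] "near" : ((PP\N)/N)\NP
  [3,7] N   <
    [3,5] S   >
      [3,4] "dog" : S/N
      [4,5] "the" : N
    [5,7] N\S   >
      [5,6] "map" : (N\S)/(NP\PP)
      [6,7] "idea" : NP\PP

[0,1] (S/(PP\N))/N  lex  "song"
[1,2] NP  lex  "river"
[2,3] ((PP\N)/N)\NP  lex  "near"
[1,3] (PP\N)/N  <  k=2
[0,3] S/N  >S  k=1
[3,4] S/N  lex  "dog"
[4,5] N  lex  "the"
[3,5] S  >  k=4
[5,6] (N\S)/(NP\PP)  lex  "map"
[6,7] NP\PP  lex  "idea"
[5,7] N\S  >  k=6
[3,7] N  <  k=5
[0,7] S  >  k=3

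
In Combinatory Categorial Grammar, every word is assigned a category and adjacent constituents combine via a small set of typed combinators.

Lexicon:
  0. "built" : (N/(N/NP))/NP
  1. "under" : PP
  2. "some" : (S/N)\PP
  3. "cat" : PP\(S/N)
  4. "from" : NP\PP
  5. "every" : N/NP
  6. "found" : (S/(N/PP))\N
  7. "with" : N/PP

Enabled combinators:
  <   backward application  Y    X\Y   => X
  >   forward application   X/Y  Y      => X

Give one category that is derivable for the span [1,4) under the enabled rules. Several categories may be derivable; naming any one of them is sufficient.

PP

[0,8] S   >
  [0,7] S/(N/PP)   <
    [0,6] N   >
      [0,5] N/(N/NP)   >
        [0,1] "built" : (N/(N/NP))/NP
        [1,5] NP   <
          [1,4] PP   <
            [1,3] S/N   <
              [1,2] "under" : PP
              [2,3] "some" : (S/N)\PP
            [3,4] "cat" : PP\(S/N)
          [4,5] "from" : NP\PP
      [5,6] "every" : N/NP
    [6,7] "found" : (S/(N/PP))\N
  [7,8] "with" : N/PP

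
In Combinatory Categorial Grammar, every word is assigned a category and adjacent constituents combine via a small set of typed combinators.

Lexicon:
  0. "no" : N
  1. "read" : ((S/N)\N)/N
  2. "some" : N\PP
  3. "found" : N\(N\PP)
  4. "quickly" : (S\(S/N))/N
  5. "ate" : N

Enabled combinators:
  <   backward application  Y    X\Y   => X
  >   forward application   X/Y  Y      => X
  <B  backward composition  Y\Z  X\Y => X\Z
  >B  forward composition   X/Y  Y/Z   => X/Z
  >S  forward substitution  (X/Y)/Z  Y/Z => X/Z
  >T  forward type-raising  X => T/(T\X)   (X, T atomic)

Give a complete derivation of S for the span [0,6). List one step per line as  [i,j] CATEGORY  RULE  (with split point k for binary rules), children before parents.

[0,1] N  lex  "no"
[1,2] ((S/N)\N)/N  lex  "read"
[2,3] N\PP  lex  "some"
[3,4] N\(N\PP)  lex  "found"
[2,4] N  <  k=3
[1,4] (S/N)\N  >  k=2
[0,4] S/N  <  k=1
[4,5] (S\(S/N))/N  lex  "quickly"
[5,6] N  lex  "ate"
[4,6] S\(S/N)  >  k=5
[0,6] S  <  k=4

[0,6] S   <
  [0,4] S/N   <
    [0,1] "no" : N
    [1,4] (S/N)\N   >
      [1,2] "read" : ((S/N)\N)/N
      [2,4] N   <
        [2,3] "some" : N\PP
        [3,4] "found" : N\(N\PP)
  [4,6] S\(S/N)   >
    [4,5] "quickly" : (S\(S/N))/N
    [5,6] "ate" : N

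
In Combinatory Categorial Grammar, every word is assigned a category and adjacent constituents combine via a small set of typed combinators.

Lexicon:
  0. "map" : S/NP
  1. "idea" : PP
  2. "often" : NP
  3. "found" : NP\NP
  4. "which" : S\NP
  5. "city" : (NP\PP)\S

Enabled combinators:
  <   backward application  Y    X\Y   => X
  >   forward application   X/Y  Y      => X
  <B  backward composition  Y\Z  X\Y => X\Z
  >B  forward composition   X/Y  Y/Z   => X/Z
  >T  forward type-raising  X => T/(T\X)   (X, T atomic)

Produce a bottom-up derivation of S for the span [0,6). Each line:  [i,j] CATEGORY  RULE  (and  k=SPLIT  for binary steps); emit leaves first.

[0,1] S/NP  lex  "map"
[1,2] PP  lex  "idea"
[2,3] NP  lex  "often"
[2,3] S/(S\NP)  >T
[3,4] NP\NP  lex  "found"
[4,5] S\NP  lex  "which"
[3,5] S\NP  <B  k=4
[2,5] S  >  k=3
[5,6] (NP\PP)\S  lex  "city"
[2,6] NP\PP  <  k=5
[1,6] NP  <  k=2
[0,6] S  >  k=1

[0,6] S   >
  [0,1] "map" : S/NP
  [1,6] NP   <
    [1,2] "idea" : PP
    [2,6] NP\PP   <
      [2,5] S   >
        [2,3] S/(S\NP)   >T
          [2,3] "often" : NP
        [3,5] S\NP   <B
          [3,4] "found" : NP\NP
          [4,5] "which" : S\NP
      [5,6] "city" : (NP\PP)\S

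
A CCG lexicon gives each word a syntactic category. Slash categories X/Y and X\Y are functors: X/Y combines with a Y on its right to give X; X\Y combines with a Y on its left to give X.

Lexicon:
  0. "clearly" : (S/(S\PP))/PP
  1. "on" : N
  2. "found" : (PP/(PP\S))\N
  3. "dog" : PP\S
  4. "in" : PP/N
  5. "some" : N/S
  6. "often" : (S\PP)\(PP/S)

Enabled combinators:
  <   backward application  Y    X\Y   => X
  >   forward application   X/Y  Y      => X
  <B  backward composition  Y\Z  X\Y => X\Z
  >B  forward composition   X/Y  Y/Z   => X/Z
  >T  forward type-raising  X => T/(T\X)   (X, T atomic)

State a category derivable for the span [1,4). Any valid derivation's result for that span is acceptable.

[0,7] S   >
  [0,4] S/(S\PP)   >
    [0,1] "clearly" : (S/(S\PP))/PP
    [1,4] PP   >
      [1,3] PP/(PP\S)   <
        [1,2] "on" : N
        [2,3] "found" : (PP/(PP\S))\N
      [3,4] "dog" : PP\S
  [4,7] S\PP   <
    [4,6] PP/S   >B
      [4,5] "in" : PP/N
      [5,6] "some" : N/S
    [6,7] "often" : (S\PP)\(PP/S)

PP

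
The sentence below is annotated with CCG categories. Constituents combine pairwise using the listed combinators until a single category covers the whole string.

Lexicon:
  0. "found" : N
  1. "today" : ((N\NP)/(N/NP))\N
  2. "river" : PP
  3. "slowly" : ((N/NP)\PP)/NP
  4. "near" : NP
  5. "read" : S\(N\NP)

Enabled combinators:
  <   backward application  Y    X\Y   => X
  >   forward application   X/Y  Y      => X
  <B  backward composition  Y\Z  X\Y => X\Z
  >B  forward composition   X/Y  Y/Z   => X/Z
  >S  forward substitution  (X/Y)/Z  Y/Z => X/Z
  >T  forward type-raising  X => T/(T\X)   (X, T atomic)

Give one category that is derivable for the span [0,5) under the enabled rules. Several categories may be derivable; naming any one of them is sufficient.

N\NP

[0,6] S   <
  [0,5] N\NP   >
    [0,2] (N\NP)/(N/NP)   <
      [0,1] "found" : N
      [1,2] "today" : ((N\NP)/(N/NP))\N
    [2,5] N/NP   <
      [2,3] "river" : PP
      [3,5] (N/NP)\PP   >
        [3,4] "slowly" : ((N/NP)\PP)/NP
        [4,5] "near" : NP
  [5,6] "read" : S\(N\NP)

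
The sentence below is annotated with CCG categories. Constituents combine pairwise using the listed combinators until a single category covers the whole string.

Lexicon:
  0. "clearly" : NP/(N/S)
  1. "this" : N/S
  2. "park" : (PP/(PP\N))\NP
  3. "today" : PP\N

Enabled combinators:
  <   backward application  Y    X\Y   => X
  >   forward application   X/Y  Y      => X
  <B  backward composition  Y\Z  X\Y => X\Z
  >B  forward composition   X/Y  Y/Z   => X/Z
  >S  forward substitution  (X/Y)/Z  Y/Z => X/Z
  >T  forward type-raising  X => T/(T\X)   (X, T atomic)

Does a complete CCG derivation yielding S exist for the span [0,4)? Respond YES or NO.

NO

NP/(N/S) N/S (PP/(PP\N))\NP PP\N
CKY chart[0,4] = {N/(N\PP), NP/(NP\PP), PP, PP/(PP\PP), S/(S\PP)}; S ∉ chart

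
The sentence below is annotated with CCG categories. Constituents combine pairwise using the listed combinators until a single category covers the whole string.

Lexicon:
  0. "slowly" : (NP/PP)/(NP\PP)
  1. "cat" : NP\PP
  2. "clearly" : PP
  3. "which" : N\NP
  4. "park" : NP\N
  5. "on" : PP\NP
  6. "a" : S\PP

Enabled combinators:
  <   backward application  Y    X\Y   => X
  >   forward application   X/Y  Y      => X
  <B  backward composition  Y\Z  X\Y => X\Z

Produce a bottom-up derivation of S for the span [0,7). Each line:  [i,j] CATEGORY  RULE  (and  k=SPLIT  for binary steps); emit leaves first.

[0,7] S   <
  [0,3] NP   >
    [0,2] NP/PP   >
      [0,1] "slowly" : (NP/PP)/(NP\PP)
      [1,2] "cat" : NP\PP
    [2,3] "clearly" : PP
  [3,7] S\NP   <B
    [3,4] "which" : N\NP
    [4,7] S\N   <B
      [4,5] "park" : NP\N
      [5,7] S\NP   <B
        [5,6] "on" : PP\NP
        [6,7] "a" : S\PP

[0,1] (NP/PP)/(NP\PP)  lex  "slowly"
[1,2] NP\PP  lex  "cat"
[0,2] NP/PP  >  k=1
[2,3] PP  lex  "clearly"
[0,3] NP  >  k=2
[3,4] N\NP  lex  "which"
[4,5] NP\N  lex  "park"
[5,6] PP\NP  lex  "on"
[6,7] S\PP  lex  "a"
[5,7] S\NP  <B  k=6
[4,7] S\N  <B  k=5
[3,7] S\NP  <B  k=4
[0,7] S  <  k=3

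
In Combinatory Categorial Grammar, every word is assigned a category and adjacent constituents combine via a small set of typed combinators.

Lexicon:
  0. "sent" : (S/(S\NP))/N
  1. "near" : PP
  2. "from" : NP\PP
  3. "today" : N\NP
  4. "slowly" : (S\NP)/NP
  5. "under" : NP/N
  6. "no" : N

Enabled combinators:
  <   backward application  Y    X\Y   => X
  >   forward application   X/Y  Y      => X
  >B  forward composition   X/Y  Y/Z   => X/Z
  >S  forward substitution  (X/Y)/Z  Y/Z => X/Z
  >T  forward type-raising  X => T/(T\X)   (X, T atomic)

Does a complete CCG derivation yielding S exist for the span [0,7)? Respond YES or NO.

[0,7] S   >
  [0,4] S/(S\NP)   >
    [0,1] "sent" : (S/(S\NP))/N
    [1,4] N   <
      [1,3] NP   <
        [1,2] "near" : PP
        [2,3] "from" : NP\PP
      [3,4] "today" : N\NP
  [4,7] S\NP   >
    [4,5] "slowly" : (S\NP)/NP
    [5,7] NP   >
      [5,6] "under" : NP/N
      [6,7] "no" : N

YES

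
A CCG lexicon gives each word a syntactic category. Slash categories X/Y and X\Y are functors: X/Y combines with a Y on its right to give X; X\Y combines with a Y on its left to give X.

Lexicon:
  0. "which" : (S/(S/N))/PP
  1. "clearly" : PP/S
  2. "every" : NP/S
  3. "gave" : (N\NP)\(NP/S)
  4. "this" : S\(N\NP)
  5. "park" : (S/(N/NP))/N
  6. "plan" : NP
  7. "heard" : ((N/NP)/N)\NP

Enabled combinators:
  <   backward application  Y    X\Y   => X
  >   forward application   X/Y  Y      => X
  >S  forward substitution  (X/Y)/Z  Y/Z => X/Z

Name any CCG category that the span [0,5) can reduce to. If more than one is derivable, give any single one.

S/(S/N)

[0,8] S   >
  [0,5] S/(S/N)   >
    [0,1] "which" : (S/(S/N))/PP
    [1,5] PP   >
      [1,2] "clearly" : PP/S
      [2,5] S   <
        [2,4] N\NP   <
          [2,3] "every" : NP/S
          [3,4] "gave" : (N\NP)\(NP/S)
        [4,5] "this" : S\(N\NP)
  [5,8] S/N   >S
    [5,6] "park" : (S/(N/NP))/N
    [6,8] (N/NP)/N   <
      [6,7] "plan" : NP
      [7,8] "heard" : ((N/NP)/N)\NP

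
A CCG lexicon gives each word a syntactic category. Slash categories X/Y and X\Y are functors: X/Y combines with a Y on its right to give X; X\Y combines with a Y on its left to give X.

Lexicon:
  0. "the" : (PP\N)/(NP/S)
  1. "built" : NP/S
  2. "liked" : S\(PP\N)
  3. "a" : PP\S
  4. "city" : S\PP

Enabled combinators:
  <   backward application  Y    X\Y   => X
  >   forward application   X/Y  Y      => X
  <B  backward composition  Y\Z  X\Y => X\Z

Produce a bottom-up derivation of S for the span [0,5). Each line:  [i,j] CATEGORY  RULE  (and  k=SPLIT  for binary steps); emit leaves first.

[0,1] (PP\N)/(NP/S)  lex  "the"
[1,2] NP/S  lex  "built"
[0,2] PP\N  >  k=1
[2,3] S\(PP\N)  lex  "liked"
[0,3] S  <  k=2
[3,4] PP\S  lex  "a"
[0,4] PP  <  k=3
[4,5] S\PP  lex  "city"
[0,5] S  <  k=4

[0,5] S   <
  [0,4] PP   <
    [0,3] S   <
      [0,2] PP\N   >
        [0,1] "the" : (PP\N)/(NP/S)
        [1,2] "built" : NP/S
      [2,3] "liked" : S\(PP\N)
    [3,4] "a" : PP\S
  [4,5] "city" : S\PP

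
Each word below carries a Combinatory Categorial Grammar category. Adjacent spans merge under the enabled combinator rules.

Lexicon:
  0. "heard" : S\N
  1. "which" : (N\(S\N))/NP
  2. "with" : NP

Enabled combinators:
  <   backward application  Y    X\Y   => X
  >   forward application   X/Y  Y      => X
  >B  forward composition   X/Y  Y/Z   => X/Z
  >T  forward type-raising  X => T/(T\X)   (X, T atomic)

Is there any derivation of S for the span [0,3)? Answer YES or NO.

S\N (N\(S\N))/NP NP
CKY chart[0,3] = {N, N/(N\N), NP/(NP\N), PP/(PP\N), S/(S\N)}; S ∉ chart

NO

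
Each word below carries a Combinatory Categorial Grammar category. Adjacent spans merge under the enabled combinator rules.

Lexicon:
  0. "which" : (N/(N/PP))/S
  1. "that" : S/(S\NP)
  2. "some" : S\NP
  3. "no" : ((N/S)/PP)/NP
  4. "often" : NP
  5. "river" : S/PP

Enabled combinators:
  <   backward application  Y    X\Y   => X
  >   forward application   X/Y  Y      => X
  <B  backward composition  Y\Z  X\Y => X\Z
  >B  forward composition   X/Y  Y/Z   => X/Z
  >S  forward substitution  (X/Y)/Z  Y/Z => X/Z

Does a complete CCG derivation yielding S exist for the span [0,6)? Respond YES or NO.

(N/(N/PP))/S S/(S\NP) S\NP ((N/S)/PP)/NP NP S/PP
CKY chart[0,6] = {N}; S ∉ chart

NO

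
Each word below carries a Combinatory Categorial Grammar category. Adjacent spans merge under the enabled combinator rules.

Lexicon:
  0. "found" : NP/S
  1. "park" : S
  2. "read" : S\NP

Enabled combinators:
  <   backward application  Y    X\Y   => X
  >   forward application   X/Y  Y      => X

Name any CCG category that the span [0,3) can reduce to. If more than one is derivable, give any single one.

[0,3] S   <
  [0,2] NP   >
    [0,1] "found" : NP/S
    [1,2] "park" : S
  [2,3] "read" : S\NP

S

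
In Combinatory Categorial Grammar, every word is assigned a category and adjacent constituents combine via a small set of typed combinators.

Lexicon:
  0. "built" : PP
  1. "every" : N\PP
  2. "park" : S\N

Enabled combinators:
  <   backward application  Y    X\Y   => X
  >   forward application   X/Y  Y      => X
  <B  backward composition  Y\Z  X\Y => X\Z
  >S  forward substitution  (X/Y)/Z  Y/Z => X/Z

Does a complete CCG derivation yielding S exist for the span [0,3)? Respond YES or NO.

YES

[0,3] S   <
  [0,2] N   <
    [0,1] "built" : PP
    [1,2] "every" : N\PP
  [2,3] "park" : S\N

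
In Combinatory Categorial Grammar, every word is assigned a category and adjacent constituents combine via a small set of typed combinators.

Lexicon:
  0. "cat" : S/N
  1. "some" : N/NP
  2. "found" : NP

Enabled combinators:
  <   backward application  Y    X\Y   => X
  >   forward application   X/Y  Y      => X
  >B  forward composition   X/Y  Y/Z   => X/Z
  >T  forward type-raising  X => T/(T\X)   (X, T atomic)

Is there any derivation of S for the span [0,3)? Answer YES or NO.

[0,3] S   >
  [0,1] "cat" : S/N
  [1,3] N   >
    [1,2] "some" : N/NP
    [2,3] "found" : NP

YES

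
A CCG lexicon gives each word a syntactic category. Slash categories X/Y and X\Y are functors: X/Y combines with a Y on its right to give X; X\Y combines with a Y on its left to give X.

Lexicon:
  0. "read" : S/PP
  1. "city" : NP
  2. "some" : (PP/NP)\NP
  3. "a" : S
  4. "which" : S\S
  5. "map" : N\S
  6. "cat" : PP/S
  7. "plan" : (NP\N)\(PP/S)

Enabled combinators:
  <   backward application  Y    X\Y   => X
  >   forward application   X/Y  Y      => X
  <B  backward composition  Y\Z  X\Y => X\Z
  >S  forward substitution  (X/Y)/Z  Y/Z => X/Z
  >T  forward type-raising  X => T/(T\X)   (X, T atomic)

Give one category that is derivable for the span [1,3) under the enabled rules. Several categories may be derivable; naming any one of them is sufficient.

PP/NP

[0,8] S   >
  [0,1] "read" : S/PP
  [1,8] PP   >
    [1,3] PP/NP   <
      [1,2] "city" : NP
      [2,3] "some" : (PP/NP)\NP
    [3,8] NP   <
      [3,4] "a" : S
      [4,8] NP\S   <B
        [4,6] N\S   <B
          [4,5] "which" : S\S
          [5,6] "map" : N\S
        [6,8] NP\N   <
          [6,7] "cat" : PP/S
          [7,8] "plan" : (NP\N)\(PP/S)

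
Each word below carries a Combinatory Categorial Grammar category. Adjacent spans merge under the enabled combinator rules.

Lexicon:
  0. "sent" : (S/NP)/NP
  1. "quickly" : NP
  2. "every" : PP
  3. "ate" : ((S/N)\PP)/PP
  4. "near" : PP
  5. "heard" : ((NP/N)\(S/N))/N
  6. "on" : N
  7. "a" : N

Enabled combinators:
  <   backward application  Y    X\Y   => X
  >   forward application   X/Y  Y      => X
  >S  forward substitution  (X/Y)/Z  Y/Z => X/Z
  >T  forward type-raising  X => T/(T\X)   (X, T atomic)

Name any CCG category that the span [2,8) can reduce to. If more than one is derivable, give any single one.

NP

[0,8] S   >
  [0,2] S/NP   >
    [0,1] "sent" : (S/NP)/NP
    [1,2] "quickly" : NP
  [2,8] NP   >
    [2,7] NP/N   <
      [2,5] S/N   <
        [2,3] "every" : PP
        [3,5] (S/N)\PP   >
          [3,4] "ate" : ((S/N)\PP)/PP
          [4,5] "near" : PP
      [5,7] (NP/N)\(S/N)   >
        [5,6] "heard" : ((NP/N)\(S/N))/N
        [6,7] "on" : N
    [7,8] "a" : N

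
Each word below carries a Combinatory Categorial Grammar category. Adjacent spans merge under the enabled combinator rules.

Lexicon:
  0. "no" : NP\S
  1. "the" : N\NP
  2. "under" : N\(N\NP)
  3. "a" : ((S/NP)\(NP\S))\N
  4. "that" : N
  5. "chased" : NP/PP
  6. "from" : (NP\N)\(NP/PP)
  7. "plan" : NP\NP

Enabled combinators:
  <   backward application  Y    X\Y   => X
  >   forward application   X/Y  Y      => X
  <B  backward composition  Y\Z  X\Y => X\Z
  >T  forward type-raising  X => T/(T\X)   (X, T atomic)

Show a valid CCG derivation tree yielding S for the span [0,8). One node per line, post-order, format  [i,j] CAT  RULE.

[0,1] NP\S  lex  "no"
[1,2] N\NP  lex  "the"
[2,3] N\(N\NP)  lex  "under"
[1,3] N  <  k=2
[3,4] ((S/NP)\(NP\S))\N  lex  "a"
[1,4] (S/NP)\(NP\S)  <  k=3
[0,4] S/NP  <  k=1
[4,5] N  lex  "that"
[5,6] NP/PP  lex  "chased"
[6,7] (NP\N)\(NP/PP)  lex  "from"
[5,7] NP\N  <  k=6
[7,8] NP\NP  lex  "plan"
[5,8] NP\N  <B  k=7
[4,8] NP  <  k=5
[0,8] S  >  k=4

[0,8] S   >
  [0,4] S/NP   <
    [0,1] "no" : NP\S
    [1,4] (S/NP)\(NP\S)   <
      [1,3] N   <
        [1,2] "the" : N\NP
        [2,3] "under" : N\(N\NP)
      [3,4] "a" : ((S/NP)\(NP\S))\N
  [4,8] NP   <
    [4,5] "that" : N
    [5,8] NP\N   <B
      [5,7] NP\N   <
        [5,6] "chased" : NP/PP
        [6,7] "from" : (NP\N)\(NP/PP)
      [7,8] "plan" : NP\NP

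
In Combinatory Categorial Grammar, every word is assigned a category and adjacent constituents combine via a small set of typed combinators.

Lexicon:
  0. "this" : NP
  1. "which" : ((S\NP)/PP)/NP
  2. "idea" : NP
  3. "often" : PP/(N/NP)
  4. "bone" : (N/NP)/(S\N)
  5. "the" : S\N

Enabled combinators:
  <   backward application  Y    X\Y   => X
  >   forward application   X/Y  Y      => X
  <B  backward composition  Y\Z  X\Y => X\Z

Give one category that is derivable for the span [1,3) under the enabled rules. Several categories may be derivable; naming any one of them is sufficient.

[0,6] S   <
  [0,1] "this" : NP
  [1,6] S\NP   >
    [1,3] (S\NP)/PP   >
      [1,2] "which" : ((S\NP)/PP)/NP
      [2,3] "idea" : NP
    [3,6] PP   >
      [3,4] "often" : PP/(N/NP)
      [4,6] N/NP   >
        [4,5] "bone" : (N/NP)/(S\N)
        [5,6] "the" : S\N

(S\NP)/PP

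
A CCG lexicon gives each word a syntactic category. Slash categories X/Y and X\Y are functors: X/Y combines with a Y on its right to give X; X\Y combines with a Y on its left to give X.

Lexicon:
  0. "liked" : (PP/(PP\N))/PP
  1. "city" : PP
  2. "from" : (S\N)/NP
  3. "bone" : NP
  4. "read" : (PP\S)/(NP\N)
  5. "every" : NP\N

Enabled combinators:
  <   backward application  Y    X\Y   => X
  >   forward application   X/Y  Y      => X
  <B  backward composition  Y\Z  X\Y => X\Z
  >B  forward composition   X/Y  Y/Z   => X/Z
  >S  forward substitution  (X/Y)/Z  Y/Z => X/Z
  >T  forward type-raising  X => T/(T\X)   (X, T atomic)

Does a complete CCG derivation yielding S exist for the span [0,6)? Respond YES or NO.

NO

(PP/(PP\N))/PP PP (S\N)/NP NP (PP\S)/(NP\N) NP\N
CKY chart[0,6] = {N/(N\PP), NP/(NP\PP), PP, PP/(PP\PP), S/(S\PP)}; S ∉ chart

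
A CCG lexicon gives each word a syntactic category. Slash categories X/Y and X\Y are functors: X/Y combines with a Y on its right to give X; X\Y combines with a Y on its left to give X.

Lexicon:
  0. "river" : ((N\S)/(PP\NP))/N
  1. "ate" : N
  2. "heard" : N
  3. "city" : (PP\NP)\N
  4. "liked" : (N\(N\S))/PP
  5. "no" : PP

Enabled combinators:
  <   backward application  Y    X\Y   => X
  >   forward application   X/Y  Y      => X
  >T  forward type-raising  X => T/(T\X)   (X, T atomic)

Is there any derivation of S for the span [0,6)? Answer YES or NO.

NO

((N\S)/(PP\NP))/N N N (PP\NP)\N (N\(N\S))/PP PP
CKY chart[0,6] = {N, N/(N\N), NP/(NP\N), PP/(PP\N), S/(S\N)}; S ∉ chart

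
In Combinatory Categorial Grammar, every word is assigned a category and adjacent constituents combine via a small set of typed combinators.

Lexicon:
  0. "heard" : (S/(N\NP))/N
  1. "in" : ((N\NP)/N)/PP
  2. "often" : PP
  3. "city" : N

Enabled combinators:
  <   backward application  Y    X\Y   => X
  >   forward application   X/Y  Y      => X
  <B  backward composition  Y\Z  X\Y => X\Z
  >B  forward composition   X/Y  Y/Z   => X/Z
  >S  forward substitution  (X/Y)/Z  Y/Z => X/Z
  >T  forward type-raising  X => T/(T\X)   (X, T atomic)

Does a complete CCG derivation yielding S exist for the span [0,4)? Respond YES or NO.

[0,4] S   >
  [0,3] S/N   >S
    [0,1] "heard" : (S/(N\NP))/N
    [1,3] (N\NP)/N   >
      [1,2] "in" : ((N\NP)/N)/PP
      [2,3] "often" : PP
  [3,4] "city" : N

YES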